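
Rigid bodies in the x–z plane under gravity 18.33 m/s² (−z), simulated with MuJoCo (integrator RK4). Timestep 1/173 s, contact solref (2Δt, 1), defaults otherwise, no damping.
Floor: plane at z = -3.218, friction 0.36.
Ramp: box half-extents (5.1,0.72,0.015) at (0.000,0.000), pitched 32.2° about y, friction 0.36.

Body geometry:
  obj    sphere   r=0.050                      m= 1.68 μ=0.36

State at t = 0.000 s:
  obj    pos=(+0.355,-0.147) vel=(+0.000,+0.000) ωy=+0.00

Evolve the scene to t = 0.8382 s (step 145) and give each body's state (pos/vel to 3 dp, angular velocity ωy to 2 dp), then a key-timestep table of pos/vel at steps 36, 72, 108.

State at t = 0.8382 s:
  obj    pos=(+2.429,-1.453) vel=(+4.948,-3.116) ωy=+116.93

Key-timestep trajectory:
   step    t(s)  obj.x    obj.z    obj.vx   obj.vz 
     36  0.2081   +0.483  -0.227  +1.229  -0.774
     72  0.4162   +0.867  -0.469  +2.457  -1.547
    108  0.6243   +1.506  -0.871  +3.686  -2.321


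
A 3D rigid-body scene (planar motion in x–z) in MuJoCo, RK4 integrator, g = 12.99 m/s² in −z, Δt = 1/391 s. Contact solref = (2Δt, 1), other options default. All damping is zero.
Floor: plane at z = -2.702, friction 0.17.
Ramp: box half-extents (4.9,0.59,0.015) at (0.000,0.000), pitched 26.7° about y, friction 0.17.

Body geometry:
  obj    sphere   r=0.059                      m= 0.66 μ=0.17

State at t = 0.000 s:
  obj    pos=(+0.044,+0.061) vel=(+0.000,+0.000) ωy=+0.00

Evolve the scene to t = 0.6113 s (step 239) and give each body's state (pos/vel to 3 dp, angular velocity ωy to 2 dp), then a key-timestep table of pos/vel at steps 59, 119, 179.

State at t = 0.6113 s:
  obj    pos=(+0.740,-0.289) vel=(+2.277,-1.145) ωy=+43.18

Key-timestep trajectory:
   step    t(s)  obj.x    obj.z    obj.vx   obj.vz 
     59  0.1509   +0.086  +0.039  +0.562  -0.283
    119  0.3043   +0.216  -0.026  +1.134  -0.570
    179  0.4578   +0.434  -0.136  +1.705  -0.858


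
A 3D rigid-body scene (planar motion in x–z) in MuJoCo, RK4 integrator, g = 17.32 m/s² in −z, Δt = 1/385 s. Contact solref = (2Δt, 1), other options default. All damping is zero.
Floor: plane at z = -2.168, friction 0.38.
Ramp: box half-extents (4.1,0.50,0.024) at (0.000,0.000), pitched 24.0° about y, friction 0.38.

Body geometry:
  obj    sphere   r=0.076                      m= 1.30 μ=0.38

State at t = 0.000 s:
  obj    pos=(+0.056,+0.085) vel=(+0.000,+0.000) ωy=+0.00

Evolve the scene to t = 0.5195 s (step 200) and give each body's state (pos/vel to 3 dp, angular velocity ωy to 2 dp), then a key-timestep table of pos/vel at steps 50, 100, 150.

State at t = 0.5195 s:
  obj    pos=(+0.676,-0.192) vel=(+2.388,-1.063) ωy=+34.39

Key-timestep trajectory:
   step    t(s)  obj.x    obj.z    obj.vx   obj.vz 
     50  0.1299   +0.095  +0.067  +0.597  -0.266
    100  0.2597   +0.211  +0.016  +1.194  -0.532
    150  0.3896   +0.405  -0.071  +1.791  -0.797


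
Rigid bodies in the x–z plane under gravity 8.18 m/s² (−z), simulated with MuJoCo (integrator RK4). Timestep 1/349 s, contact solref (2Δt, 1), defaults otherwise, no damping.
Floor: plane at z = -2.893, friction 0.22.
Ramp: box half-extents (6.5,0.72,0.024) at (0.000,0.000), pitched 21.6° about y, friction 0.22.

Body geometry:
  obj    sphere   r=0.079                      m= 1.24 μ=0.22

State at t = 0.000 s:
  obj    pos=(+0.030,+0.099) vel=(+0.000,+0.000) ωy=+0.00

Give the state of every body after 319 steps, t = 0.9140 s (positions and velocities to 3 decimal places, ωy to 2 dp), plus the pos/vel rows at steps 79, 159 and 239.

State at t = 0.9140 s:
  obj    pos=(+0.865,-0.232) vel=(+1.828,-0.724) ωy=+24.88

Key-timestep trajectory:
   step    t(s)  obj.x    obj.z    obj.vx   obj.vz 
     79  0.2264   +0.081  +0.079  +0.453  -0.179
    159  0.4556   +0.238  +0.017  +0.911  -0.361
    239  0.6848   +0.499  -0.087  +1.370  -0.542


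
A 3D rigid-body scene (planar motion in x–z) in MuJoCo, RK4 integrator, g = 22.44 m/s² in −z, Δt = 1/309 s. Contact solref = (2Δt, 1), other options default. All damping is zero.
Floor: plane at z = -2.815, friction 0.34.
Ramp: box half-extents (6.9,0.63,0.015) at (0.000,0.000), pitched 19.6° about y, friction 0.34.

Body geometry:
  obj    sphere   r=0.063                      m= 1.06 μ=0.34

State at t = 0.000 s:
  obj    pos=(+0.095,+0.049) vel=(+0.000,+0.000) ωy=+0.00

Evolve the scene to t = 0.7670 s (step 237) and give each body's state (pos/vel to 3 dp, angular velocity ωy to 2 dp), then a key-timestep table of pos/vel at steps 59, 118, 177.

State at t = 0.7670 s:
  obj    pos=(+1.585,-0.482) vel=(+3.885,-1.383) ωy=+65.45

Key-timestep trajectory:
   step    t(s)  obj.x    obj.z    obj.vx   obj.vz 
     59  0.1909   +0.187  +0.016  +0.967  -0.344
    118  0.3819   +0.464  -0.083  +1.934  -0.689
    177  0.5728   +0.926  -0.247  +2.902  -1.033


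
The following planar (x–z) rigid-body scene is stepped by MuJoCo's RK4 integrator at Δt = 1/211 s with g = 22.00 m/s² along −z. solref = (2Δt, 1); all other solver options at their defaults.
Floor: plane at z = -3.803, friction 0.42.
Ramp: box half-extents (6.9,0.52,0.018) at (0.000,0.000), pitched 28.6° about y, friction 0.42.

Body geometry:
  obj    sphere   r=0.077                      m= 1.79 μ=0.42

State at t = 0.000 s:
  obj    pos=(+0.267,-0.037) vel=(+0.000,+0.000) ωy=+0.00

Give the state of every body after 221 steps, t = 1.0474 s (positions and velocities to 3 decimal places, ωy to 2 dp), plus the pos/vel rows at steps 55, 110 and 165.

State at t = 1.0474 s:
  obj    pos=(+3.890,-2.013) vel=(+6.917,-3.771) ωy=+102.31

Key-timestep trajectory:
   step    t(s)  obj.x    obj.z    obj.vx   obj.vz 
     55  0.2607   +0.491  -0.160  +1.722  -0.939
    110  0.5213   +1.165  -0.527  +3.443  -1.877
    165  0.7820   +2.286  -1.138  +5.165  -2.816


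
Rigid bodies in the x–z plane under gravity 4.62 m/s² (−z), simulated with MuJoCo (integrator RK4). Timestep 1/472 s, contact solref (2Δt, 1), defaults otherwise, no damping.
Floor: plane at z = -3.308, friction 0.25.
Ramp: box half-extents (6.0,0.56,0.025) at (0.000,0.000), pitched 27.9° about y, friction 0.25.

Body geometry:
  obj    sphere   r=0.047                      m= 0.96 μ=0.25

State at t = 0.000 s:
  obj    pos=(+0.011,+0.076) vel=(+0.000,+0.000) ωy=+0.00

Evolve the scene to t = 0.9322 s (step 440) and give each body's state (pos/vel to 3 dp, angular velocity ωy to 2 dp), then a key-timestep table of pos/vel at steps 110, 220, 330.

State at t = 0.9322 s:
  obj    pos=(+0.604,-0.238) vel=(+1.272,-0.674) ωy=+30.62

Key-timestep trajectory:
   step    t(s)  obj.x    obj.z    obj.vx   obj.vz 
    110  0.2331   +0.048  +0.056  +0.318  -0.168
    220  0.4661   +0.159  -0.003  +0.636  -0.337
    330  0.6992   +0.344  -0.101  +0.954  -0.505


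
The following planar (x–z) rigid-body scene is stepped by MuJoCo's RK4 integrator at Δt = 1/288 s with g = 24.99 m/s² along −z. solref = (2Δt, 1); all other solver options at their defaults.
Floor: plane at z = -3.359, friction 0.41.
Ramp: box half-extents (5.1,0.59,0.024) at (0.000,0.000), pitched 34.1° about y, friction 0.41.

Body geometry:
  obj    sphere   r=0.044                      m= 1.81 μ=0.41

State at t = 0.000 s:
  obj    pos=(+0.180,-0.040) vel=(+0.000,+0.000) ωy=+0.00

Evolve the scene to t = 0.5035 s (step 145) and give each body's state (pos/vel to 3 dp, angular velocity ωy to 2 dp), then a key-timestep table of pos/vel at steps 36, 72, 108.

State at t = 0.5035 s:
  obj    pos=(+1.230,-0.751) vel=(+4.172,-2.825) ωy=+114.49

Key-timestep trajectory:
   step    t(s)  obj.x    obj.z    obj.vx   obj.vz 
     36  0.1250   +0.245  -0.084  +1.036  -0.701
     72  0.2500   +0.439  -0.215  +2.072  -1.403
    108  0.3750   +0.763  -0.434  +3.108  -2.104


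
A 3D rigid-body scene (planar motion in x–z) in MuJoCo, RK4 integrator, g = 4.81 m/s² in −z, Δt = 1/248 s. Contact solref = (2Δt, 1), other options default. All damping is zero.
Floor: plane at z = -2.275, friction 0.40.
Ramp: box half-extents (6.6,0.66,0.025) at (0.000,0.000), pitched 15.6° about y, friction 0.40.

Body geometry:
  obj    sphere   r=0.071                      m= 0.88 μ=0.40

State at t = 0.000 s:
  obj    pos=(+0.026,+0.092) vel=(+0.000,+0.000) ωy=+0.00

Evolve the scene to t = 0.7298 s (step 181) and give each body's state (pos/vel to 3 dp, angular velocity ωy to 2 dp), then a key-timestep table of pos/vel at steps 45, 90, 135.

State at t = 0.7298 s:
  obj    pos=(+0.263,+0.026) vel=(+0.650,-0.181) ωy=+9.50

Key-timestep trajectory:
   step    t(s)  obj.x    obj.z    obj.vx   obj.vz 
     45  0.1815   +0.041  +0.088  +0.162  -0.045
     90  0.3629   +0.085  +0.076  +0.323  -0.090
    135  0.5444   +0.158  +0.056  +0.484  -0.135


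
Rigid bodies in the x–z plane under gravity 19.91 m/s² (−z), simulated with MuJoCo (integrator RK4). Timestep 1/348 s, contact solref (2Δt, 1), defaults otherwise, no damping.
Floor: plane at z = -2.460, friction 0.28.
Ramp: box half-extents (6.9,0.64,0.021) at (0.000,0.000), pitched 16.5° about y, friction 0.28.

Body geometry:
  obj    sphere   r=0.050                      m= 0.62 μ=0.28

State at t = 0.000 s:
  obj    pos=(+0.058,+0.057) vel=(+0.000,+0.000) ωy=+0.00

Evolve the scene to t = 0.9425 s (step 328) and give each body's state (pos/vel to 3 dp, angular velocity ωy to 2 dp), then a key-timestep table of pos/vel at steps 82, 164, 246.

State at t = 0.9425 s:
  obj    pos=(+1.778,-0.453) vel=(+3.650,-1.081) ωy=+76.13

Key-timestep trajectory:
   step    t(s)  obj.x    obj.z    obj.vx   obj.vz 
     82  0.2356   +0.166  +0.025  +0.913  -0.270
    164  0.4713   +0.488  -0.071  +1.825  -0.541
    246  0.7069   +1.026  -0.230  +2.738  -0.811


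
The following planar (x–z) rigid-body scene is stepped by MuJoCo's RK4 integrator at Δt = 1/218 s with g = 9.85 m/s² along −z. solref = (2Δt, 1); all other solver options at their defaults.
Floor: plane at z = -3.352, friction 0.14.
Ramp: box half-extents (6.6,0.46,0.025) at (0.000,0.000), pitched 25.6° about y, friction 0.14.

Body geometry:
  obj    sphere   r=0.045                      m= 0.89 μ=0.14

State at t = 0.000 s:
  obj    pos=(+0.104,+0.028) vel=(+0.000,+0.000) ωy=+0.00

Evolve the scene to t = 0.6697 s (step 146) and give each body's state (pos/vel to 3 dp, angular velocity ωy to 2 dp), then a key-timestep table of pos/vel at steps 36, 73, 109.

State at t = 0.6697 s:
  obj    pos=(+0.719,-0.267) vel=(+1.836,-0.880) ωy=+45.22

Key-timestep trajectory:
   step    t(s)  obj.x    obj.z    obj.vx   obj.vz 
     36  0.1651   +0.141  +0.010  +0.453  -0.217
     73  0.3349   +0.258  -0.046  +0.918  -0.440
    109  0.5000   +0.447  -0.136  +1.371  -0.657


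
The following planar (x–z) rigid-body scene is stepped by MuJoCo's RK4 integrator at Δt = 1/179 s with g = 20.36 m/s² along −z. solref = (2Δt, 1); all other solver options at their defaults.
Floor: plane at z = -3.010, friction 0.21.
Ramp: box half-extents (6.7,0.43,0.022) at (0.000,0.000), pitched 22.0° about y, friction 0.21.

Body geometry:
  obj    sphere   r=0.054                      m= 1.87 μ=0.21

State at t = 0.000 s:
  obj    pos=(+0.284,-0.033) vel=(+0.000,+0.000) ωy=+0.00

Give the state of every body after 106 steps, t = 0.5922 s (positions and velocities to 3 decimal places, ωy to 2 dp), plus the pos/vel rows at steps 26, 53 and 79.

State at t = 0.5922 s:
  obj    pos=(+1.170,-0.391) vel=(+2.991,-1.209) ωy=+59.72

Key-timestep trajectory:
   step    t(s)  obj.x    obj.z    obj.vx   obj.vz 
     26  0.1453   +0.337  -0.054  +0.734  -0.297
     53  0.2961   +0.506  -0.122  +1.496  -0.604
     79  0.4413   +0.776  -0.232  +2.230  -0.901


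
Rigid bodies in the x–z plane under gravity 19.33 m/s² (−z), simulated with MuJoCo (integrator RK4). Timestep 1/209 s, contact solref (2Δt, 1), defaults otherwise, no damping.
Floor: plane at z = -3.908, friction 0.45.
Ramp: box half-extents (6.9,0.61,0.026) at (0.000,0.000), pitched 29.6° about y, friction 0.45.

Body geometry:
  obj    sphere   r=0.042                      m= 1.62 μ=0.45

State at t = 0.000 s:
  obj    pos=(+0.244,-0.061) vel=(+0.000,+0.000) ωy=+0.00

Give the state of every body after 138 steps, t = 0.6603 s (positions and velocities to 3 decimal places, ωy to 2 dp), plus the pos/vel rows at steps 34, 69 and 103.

State at t = 0.6603 s:
  obj    pos=(+1.537,-0.795) vel=(+3.915,-2.224) ωy=+107.19

Key-timestep trajectory:
   step    t(s)  obj.x    obj.z    obj.vx   obj.vz 
     34  0.1627   +0.323  -0.105  +0.965  -0.548
     69  0.3301   +0.567  -0.244  +1.958  -1.112
    103  0.4928   +0.964  -0.470  +2.922  -1.660


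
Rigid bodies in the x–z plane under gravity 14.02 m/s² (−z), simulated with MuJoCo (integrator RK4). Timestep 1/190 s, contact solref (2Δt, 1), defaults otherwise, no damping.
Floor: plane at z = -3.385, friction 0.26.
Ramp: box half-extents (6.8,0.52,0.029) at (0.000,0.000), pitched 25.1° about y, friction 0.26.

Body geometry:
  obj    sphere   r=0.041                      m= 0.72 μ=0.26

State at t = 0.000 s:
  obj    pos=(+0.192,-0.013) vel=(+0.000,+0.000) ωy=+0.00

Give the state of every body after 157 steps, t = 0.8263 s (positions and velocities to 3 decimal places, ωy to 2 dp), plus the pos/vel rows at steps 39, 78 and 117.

State at t = 0.8263 s:
  obj    pos=(+1.506,-0.628) vel=(+3.179,-1.489) ωy=+85.60

Key-timestep trajectory:
   step    t(s)  obj.x    obj.z    obj.vx   obj.vz 
     39  0.2053   +0.273  -0.051  +0.790  -0.370
     78  0.4105   +0.516  -0.165  +1.579  -0.740
    117  0.6158   +0.922  -0.354  +2.369  -1.110


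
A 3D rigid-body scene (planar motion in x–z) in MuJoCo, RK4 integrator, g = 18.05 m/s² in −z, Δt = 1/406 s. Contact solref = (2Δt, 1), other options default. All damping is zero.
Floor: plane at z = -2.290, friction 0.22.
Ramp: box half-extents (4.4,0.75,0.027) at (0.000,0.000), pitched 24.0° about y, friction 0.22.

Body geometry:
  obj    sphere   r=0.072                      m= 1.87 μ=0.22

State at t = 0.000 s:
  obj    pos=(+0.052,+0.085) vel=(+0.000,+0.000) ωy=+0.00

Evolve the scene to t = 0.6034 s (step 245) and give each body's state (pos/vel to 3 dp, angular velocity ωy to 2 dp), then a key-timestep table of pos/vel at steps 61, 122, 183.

State at t = 0.6034 s:
  obj    pos=(+0.924,-0.303) vel=(+2.891,-1.287) ωy=+43.94

Key-timestep trajectory:
   step    t(s)  obj.x    obj.z    obj.vx   obj.vz 
     61  0.1502   +0.106  +0.061  +0.720  -0.321
    122  0.3005   +0.268  -0.011  +1.440  -0.641
    183  0.4507   +0.539  -0.132  +2.159  -0.961


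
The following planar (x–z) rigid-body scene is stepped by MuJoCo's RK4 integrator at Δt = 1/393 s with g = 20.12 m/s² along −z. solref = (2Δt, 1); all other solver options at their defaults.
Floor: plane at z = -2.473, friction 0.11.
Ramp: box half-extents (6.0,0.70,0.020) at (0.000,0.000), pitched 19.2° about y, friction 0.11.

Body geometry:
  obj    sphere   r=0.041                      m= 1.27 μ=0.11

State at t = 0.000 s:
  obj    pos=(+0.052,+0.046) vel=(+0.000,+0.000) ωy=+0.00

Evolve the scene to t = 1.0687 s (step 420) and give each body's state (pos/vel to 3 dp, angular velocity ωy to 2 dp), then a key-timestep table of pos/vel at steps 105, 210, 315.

State at t = 1.0687 s:
  obj    pos=(+2.601,-0.841) vel=(+4.770,-1.661) ωy=+123.18

Key-timestep trajectory:
   step    t(s)  obj.x    obj.z    obj.vx   obj.vz 
    105  0.2672   +0.212  -0.009  +1.193  -0.415
    210  0.5344   +0.689  -0.176  +2.385  -0.831
    315  0.8015   +1.486  -0.453  +3.578  -1.246


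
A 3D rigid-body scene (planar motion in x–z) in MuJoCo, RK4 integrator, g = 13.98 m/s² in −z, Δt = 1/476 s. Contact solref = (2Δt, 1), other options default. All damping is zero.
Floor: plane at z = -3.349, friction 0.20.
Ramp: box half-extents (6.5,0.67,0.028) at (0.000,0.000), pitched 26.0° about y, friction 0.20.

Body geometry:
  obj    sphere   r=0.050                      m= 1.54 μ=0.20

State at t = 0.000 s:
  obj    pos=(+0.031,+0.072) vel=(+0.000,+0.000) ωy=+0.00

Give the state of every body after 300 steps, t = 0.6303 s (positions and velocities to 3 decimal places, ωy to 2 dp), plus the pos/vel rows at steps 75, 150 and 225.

State at t = 0.6303 s:
  obj    pos=(+0.812,-0.309) vel=(+2.480,-1.209) ωy=+55.17

Key-timestep trajectory:
   step    t(s)  obj.x    obj.z    obj.vx   obj.vz 
     75  0.1576   +0.080  +0.048  +0.620  -0.302
    150  0.3151   +0.226  -0.024  +1.240  -0.605
    225  0.4727   +0.471  -0.143  +1.860  -0.907


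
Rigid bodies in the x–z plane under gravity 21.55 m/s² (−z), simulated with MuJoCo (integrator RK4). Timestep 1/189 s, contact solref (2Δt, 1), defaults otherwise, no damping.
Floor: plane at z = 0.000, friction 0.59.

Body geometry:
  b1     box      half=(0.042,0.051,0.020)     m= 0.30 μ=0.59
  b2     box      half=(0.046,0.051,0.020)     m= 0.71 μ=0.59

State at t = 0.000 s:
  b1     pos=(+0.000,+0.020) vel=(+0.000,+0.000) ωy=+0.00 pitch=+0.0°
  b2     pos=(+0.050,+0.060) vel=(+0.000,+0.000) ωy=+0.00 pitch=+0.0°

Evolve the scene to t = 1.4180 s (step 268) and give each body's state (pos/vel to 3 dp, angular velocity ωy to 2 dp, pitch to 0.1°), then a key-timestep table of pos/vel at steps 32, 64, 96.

State at t = 1.4180 s:
  b1     pos=(+0.000,+0.020) vel=(+0.000,+0.000) ωy=+0.00 pitch=+0.0°
  b2     pos=(+0.097,+0.046) vel=(+0.000,+0.000) ωy=+0.00 pitch=+90.0°

Key-timestep trajectory:
   step    t(s)  b1.x    b1.z    b1.vx   b1.vz   b2.x    b2.z    b2.vx   b2.vz 
     32  0.1693   +0.000  +0.020  +0.000  +0.000   +0.075  +0.050  +0.116  +0.010
     64  0.3386   +0.000  +0.020  +0.000  +0.000   +0.105  +0.048  +0.090  +0.036
     96  0.5079   +0.000  +0.020  +0.000  +0.000   +0.097  +0.046  +0.193  -0.080


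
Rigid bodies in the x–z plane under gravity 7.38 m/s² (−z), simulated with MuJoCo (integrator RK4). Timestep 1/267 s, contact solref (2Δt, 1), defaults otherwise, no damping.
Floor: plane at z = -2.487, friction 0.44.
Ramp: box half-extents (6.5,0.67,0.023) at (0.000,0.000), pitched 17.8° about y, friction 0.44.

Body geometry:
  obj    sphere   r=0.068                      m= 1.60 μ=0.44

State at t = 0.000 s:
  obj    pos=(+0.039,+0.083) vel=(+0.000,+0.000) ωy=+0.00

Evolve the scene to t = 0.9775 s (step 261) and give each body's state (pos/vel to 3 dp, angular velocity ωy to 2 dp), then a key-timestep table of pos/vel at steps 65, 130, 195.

State at t = 0.9775 s:
  obj    pos=(+0.772,-0.152) vel=(+1.500,-0.482) ωy=+23.16

Key-timestep trajectory:
   step    t(s)  obj.x    obj.z    obj.vx   obj.vz 
     65  0.2434   +0.084  +0.068  +0.374  -0.120
    130  0.4869   +0.221  +0.025  +0.747  -0.240
    195  0.7303   +0.448  -0.048  +1.121  -0.360


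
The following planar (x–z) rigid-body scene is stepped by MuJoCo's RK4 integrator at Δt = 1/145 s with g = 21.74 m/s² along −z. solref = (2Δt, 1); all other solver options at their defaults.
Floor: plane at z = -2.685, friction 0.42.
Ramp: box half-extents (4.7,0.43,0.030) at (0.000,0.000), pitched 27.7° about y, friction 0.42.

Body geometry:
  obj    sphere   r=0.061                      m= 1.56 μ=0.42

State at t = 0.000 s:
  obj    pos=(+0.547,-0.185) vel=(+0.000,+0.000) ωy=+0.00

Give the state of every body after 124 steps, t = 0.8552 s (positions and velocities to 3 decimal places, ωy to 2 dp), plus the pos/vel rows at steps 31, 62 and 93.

State at t = 0.8552 s:
  obj    pos=(+2.884,-1.411) vel=(+5.465,-2.869) ωy=+101.18

Key-timestep trajectory:
   step    t(s)  obj.x    obj.z    obj.vx   obj.vz 
     31  0.2138   +0.693  -0.261  +1.367  -0.717
     62  0.4276   +1.132  -0.491  +2.733  -1.435
     93  0.6414   +1.862  -0.875  +4.099  -2.152


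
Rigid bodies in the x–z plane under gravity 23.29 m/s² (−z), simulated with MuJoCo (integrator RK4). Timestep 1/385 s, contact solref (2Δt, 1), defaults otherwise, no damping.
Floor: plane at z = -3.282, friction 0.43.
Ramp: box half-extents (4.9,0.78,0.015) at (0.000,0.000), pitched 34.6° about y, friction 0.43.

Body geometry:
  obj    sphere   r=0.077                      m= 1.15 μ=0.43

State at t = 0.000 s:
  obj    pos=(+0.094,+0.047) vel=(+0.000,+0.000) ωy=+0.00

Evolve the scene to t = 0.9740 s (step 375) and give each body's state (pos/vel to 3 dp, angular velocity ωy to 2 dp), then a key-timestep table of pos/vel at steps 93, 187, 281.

State at t = 0.9740 s:
  obj    pos=(+3.783,-2.498) vel=(+7.574,-5.225) ωy=+119.49

Key-timestep trajectory:
   step    t(s)  obj.x    obj.z    obj.vx   obj.vz 
     93  0.2416   +0.321  -0.110  +1.879  -1.296
    187  0.4857   +1.011  -0.586  +3.777  -2.606
    281  0.7299   +2.165  -1.382  +5.675  -3.915


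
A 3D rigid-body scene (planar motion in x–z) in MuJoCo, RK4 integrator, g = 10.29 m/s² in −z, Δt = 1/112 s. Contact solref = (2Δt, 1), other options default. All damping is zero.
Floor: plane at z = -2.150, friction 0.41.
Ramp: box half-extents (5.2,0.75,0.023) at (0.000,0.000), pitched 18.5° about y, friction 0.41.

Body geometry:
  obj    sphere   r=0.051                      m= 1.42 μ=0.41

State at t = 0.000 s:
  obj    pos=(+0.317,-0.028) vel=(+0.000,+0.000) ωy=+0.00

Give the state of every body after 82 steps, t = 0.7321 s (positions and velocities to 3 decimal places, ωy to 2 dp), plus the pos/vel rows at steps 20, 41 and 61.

State at t = 0.7321 s:
  obj    pos=(+0.910,-0.226) vel=(+1.619,-0.542) ωy=+33.47

Key-timestep trajectory:
   step    t(s)  obj.x    obj.z    obj.vx   obj.vz 
     20  0.1786   +0.352  -0.040  +0.395  -0.132
     41  0.3661   +0.465  -0.078  +0.810  -0.271
     61  0.5446   +0.645  -0.138  +1.205  -0.403


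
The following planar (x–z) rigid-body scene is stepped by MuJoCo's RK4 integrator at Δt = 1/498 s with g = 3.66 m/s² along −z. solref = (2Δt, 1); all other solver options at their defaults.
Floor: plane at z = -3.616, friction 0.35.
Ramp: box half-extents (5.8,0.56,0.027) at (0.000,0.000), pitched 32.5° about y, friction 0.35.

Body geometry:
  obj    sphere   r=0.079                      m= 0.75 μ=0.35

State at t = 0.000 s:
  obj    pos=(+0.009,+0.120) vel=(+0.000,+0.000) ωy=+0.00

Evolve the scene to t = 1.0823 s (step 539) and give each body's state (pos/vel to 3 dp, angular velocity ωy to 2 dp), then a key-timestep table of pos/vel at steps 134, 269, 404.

State at t = 1.0823 s:
  obj    pos=(+0.703,-0.322) vel=(+1.282,-0.817) ωy=+19.24

Key-timestep trajectory:
   step    t(s)  obj.x    obj.z    obj.vx   obj.vz 
    134  0.2691   +0.052  +0.093  +0.319  -0.203
    269  0.5402   +0.182  +0.010  +0.640  -0.408
    404  0.8112   +0.399  -0.128  +0.961  -0.612


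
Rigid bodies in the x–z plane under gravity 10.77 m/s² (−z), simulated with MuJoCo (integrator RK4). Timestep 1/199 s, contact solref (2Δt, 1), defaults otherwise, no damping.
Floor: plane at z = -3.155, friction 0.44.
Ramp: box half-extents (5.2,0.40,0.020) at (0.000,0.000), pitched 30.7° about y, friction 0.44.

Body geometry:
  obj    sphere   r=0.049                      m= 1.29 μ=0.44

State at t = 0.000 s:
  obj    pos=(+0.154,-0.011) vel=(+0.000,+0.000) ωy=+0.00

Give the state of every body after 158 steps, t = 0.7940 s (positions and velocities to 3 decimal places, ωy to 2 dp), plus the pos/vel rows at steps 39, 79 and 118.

State at t = 0.7940 s:
  obj    pos=(+1.218,-0.643) vel=(+2.681,-1.592) ωy=+63.63

Key-timestep trajectory:
   step    t(s)  obj.x    obj.z    obj.vx   obj.vz 
     39  0.1960   +0.219  -0.050  +0.662  -0.393
     79  0.3970   +0.420  -0.169  +1.341  -0.796
    118  0.5930   +0.748  -0.364  +2.003  -1.189


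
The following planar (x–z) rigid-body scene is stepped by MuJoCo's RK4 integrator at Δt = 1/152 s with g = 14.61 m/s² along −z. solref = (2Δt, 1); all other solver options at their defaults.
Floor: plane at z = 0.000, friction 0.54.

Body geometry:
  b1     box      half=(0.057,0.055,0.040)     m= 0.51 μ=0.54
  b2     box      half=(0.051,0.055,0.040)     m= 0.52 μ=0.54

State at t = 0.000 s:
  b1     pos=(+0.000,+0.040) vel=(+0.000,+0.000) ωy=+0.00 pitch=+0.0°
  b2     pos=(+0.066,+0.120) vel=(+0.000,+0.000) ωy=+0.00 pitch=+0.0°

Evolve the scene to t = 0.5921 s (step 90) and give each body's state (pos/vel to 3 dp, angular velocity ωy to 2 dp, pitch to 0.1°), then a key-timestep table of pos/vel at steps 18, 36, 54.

State at t = 0.5921 s:
  b1     pos=(+0.000,+0.040) vel=(+0.000,+0.000) ωy=+0.00 pitch=+0.0°
  b2     pos=(+0.115,+0.051) vel=(+0.000,+0.000) ωy=+0.00 pitch=+90.0°

Key-timestep trajectory:
   step    t(s)  b1.x    b1.z    b1.vx   b1.vz   b2.x    b2.z    b2.vx   b2.vz 
     18  0.1184   +0.000  +0.040  -0.001  +0.000   +0.080  +0.114  +0.263  -0.158
     36  0.2368   +0.000  +0.040  +0.000  +0.000   +0.121  +0.047  +0.164  +0.249
     54  0.3553   +0.000  +0.040  +0.000  +0.000   +0.113  +0.050  -0.038  +0.059


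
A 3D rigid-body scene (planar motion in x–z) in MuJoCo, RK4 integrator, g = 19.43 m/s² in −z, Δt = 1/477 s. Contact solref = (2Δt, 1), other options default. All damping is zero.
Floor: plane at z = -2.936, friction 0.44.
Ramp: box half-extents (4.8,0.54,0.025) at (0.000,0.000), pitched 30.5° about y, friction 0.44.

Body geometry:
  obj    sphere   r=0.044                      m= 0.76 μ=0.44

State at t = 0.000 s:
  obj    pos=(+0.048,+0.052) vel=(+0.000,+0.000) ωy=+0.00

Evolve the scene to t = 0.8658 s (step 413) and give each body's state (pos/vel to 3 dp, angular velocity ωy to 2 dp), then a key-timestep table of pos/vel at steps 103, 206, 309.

State at t = 0.8658 s:
  obj    pos=(+2.323,-1.288) vel=(+5.255,-3.095) ωy=+138.60

Key-timestep trajectory:
   step    t(s)  obj.x    obj.z    obj.vx   obj.vz 
    103  0.2159   +0.189  -0.032  +1.311  -0.772
    206  0.4319   +0.614  -0.282  +2.621  -1.544
    309  0.6478   +1.321  -0.698  +3.932  -2.316


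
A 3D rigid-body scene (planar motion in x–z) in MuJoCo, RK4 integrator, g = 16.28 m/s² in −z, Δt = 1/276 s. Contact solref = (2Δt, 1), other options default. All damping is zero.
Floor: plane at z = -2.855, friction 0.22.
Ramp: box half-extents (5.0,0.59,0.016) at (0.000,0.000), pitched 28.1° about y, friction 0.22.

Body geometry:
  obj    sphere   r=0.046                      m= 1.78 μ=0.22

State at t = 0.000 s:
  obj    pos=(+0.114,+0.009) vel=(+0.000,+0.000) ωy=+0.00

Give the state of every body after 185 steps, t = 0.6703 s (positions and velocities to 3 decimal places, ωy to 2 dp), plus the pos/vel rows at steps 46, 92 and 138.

State at t = 0.6703 s:
  obj    pos=(+1.200,-0.570) vel=(+3.239,-1.729) ωy=+79.79

Key-timestep trajectory:
   step    t(s)  obj.x    obj.z    obj.vx   obj.vz 
     46  0.1667   +0.181  -0.027  +0.806  -0.430
     92  0.3333   +0.383  -0.134  +1.611  -0.860
    138  0.5000   +0.718  -0.313  +2.416  -1.290


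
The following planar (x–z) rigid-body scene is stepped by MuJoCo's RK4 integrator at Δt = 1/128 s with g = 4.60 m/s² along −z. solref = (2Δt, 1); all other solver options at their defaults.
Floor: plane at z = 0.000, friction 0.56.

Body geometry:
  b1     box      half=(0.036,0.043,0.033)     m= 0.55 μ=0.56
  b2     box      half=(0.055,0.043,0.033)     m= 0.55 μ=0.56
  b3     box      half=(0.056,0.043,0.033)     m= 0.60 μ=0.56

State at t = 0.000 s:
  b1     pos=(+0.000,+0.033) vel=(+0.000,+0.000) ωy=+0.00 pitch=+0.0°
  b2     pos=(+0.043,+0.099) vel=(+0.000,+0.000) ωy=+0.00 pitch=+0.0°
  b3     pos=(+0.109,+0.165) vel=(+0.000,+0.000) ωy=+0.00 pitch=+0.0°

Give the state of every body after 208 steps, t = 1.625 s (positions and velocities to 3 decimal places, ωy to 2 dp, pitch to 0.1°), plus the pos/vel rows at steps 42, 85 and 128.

State at t = 1.625 s:
  b1     pos=(+0.000,+0.033) vel=(+0.000,+0.000) ωy=+0.00 pitch=+0.0°
  b2     pos=(+0.095,+0.055) vel=(+0.000,+0.000) ωy=+0.00 pitch=+90.0°
  b3     pos=(+0.212,+0.056) vel=(+0.000,+0.000) ωy=+0.00 pitch=+90.0°

Key-timestep trajectory:
   step    t(s)  b1.x    b1.z    b1.vx   b1.vz   b2.x    b2.z    b2.vx   b2.vz   b3.x    b3.z    b3.vx   b3.vz 
     42  0.3281   +0.000  +0.033  +0.000  +0.000   +0.078  +0.060  +0.293  -0.088   +0.176  +0.062  +0.171  +0.118
     85  0.6641   +0.000  +0.033  +0.000  +0.000   +0.117  +0.063  -0.014  -0.002   +0.223  +0.061  -0.019  -0.007
    128  1.0000   +0.000  +0.033  +0.000  +0.000   +0.089  +0.058  +0.010  -0.004   +0.211  +0.056  -0.026  +0.003


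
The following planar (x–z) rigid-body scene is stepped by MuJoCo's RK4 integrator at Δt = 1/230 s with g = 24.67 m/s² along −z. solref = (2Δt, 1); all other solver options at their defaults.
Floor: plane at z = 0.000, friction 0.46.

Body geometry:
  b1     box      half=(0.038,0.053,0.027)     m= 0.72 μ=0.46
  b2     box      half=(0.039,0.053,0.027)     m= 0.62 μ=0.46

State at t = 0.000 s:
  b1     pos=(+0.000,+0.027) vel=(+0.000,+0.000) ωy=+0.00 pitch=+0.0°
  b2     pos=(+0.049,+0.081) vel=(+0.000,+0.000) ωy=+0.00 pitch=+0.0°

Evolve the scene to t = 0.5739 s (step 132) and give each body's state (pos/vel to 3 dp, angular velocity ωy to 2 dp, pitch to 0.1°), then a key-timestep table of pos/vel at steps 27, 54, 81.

State at t = 0.5739 s:
  b1     pos=(+0.000,+0.027) vel=(+0.000,+0.000) ωy=+0.00 pitch=+0.0°
  b2     pos=(+0.087,+0.039) vel=(+0.000,+0.000) ωy=+0.00 pitch=+90.0°

Key-timestep trajectory:
   step    t(s)  b1.x    b1.z    b1.vx   b1.vz   b2.x    b2.z    b2.vx   b2.vz 
     27  0.1174   +0.000  +0.027  +0.000  +0.000   +0.079  +0.041  +0.720  -0.221
     54  0.2348   +0.000  +0.027  +0.000  +0.000   +0.106  +0.047  -0.021  -0.004
     81  0.3522   +0.000  +0.027  +0.000  +0.000   +0.084  +0.040  -0.006  +0.058


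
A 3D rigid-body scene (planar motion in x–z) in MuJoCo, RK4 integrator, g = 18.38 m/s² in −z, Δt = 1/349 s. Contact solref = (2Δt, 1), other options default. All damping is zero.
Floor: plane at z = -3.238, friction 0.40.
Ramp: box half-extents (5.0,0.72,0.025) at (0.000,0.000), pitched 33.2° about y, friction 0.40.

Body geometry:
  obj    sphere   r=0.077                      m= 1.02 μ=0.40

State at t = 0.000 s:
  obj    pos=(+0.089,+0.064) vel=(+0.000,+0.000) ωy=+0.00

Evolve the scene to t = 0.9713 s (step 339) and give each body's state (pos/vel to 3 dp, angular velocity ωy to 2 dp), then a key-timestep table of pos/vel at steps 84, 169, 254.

State at t = 0.9713 s:
  obj    pos=(+2.927,-1.793) vel=(+5.843,-3.824) ωy=+90.68

Key-timestep trajectory:
   step    t(s)  obj.x    obj.z    obj.vx   obj.vz 
     84  0.2407   +0.263  -0.050  +1.448  -0.948
    169  0.4842   +0.794  -0.398  +2.913  -1.906
    254  0.7278   +1.682  -0.979  +4.378  -2.865


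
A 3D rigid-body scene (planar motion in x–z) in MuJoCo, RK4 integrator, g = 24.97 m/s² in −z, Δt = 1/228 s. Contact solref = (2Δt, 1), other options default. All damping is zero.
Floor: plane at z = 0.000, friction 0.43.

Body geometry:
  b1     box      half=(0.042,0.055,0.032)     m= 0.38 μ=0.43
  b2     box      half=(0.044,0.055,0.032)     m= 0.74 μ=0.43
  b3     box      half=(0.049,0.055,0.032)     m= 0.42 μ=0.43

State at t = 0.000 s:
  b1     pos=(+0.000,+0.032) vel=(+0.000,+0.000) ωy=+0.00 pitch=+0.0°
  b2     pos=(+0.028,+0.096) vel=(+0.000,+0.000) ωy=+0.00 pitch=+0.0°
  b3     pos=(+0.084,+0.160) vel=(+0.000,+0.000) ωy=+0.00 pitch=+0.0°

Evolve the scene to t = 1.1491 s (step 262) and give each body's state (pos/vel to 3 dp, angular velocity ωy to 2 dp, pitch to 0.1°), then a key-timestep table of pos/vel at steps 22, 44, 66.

State at t = 1.1491 s:
  b1     pos=(+0.000,+0.032) vel=(+0.000,+0.000) ωy=+0.00 pitch=+0.0°
  b2     pos=(+0.028,+0.096) vel=(+0.000,+0.000) ωy=+0.00 pitch=+0.0°
  b3     pos=(+0.111,+0.049) vel=(+0.000,+0.000) ωy=+0.00 pitch=+90.0°

Key-timestep trajectory:
   step    t(s)  b1.x    b1.z    b1.vx   b1.vz   b2.x    b2.z    b2.vx   b2.vz   b3.x    b3.z    b3.vx   b3.vz 
     22  0.0965   +0.000  +0.032  +0.000  +0.000   +0.028  +0.096  -0.001  +0.001   +0.104  +0.142  +0.369  -0.621
     44  0.1930   +0.000  +0.032  +0.000  +0.000   +0.028  +0.096  +0.000  +0.000   +0.124  +0.054  -0.184  +0.062
     66  0.2895   +0.000  +0.032  +0.000  +0.000   +0.028  +0.096  +0.000  +0.000   +0.110  +0.050  +0.203  -0.118


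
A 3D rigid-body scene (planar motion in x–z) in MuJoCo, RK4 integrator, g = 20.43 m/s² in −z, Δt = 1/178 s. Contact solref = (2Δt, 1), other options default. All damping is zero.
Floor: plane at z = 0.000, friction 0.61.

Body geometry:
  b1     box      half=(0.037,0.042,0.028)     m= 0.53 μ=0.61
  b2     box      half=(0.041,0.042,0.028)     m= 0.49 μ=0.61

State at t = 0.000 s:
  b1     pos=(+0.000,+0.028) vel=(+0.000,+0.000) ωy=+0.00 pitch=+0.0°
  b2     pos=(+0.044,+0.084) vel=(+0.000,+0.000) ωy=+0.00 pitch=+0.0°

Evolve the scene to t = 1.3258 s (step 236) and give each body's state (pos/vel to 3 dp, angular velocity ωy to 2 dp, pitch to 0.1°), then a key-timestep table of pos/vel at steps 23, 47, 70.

State at t = 1.3258 s:
  b1     pos=(+0.000,+0.028) vel=(+0.000,+0.000) ωy=+0.00 pitch=+0.0°
  b2     pos=(+0.081,+0.041) vel=(+0.000,+0.000) ωy=+0.00 pitch=+90.0°

Key-timestep trajectory:
   step    t(s)  b1.x    b1.z    b1.vx   b1.vz   b2.x    b2.z    b2.vx   b2.vz 
     23  0.1292   +0.000  +0.028  +0.000  +0.000   +0.067  +0.061  +0.322  -0.749
     47  0.2640   +0.000  +0.028  +0.000  +0.000   +0.101  +0.049  +0.015  +0.002
     70  0.3933   +0.000  +0.028  +0.000  +0.000   +0.078  +0.041  -0.093  +0.090


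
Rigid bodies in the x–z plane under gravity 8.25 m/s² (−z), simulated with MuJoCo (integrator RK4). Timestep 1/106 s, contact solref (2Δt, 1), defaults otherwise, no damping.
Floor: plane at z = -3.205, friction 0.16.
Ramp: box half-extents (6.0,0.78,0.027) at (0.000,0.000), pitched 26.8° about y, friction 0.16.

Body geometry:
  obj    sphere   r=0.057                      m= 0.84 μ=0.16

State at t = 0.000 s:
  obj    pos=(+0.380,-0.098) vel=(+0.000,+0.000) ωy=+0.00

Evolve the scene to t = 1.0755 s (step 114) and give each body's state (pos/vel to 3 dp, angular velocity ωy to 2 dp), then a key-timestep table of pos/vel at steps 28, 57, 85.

State at t = 1.0755 s:
  obj    pos=(+1.752,-0.791) vel=(+2.551,-1.289) ωy=+50.11

Key-timestep trajectory:
   step    t(s)  obj.x    obj.z    obj.vx   obj.vz 
     28  0.2642   +0.463  -0.140  +0.627  -0.317
     57  0.5377   +0.723  -0.271  +1.276  -0.644
     85  0.8019   +1.143  -0.483  +1.902  -0.961


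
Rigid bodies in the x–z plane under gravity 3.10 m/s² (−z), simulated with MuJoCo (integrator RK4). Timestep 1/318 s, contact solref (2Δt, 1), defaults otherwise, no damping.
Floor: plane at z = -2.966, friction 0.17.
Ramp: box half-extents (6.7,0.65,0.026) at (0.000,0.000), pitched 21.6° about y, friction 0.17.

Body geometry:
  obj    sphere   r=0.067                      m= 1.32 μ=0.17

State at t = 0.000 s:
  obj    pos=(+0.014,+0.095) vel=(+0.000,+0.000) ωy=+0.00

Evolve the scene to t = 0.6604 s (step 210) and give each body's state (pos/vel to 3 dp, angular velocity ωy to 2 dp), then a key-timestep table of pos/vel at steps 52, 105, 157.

State at t = 0.6604 s:
  obj    pos=(+0.179,+0.029) vel=(+0.501,-0.198) ωy=+8.03

Key-timestep trajectory:
   step    t(s)  obj.x    obj.z    obj.vx   obj.vz 
     52  0.1635   +0.024  +0.091  +0.124  -0.049
    105  0.3302   +0.055  +0.078  +0.250  -0.099
    157  0.4937   +0.106  +0.058  +0.374  -0.148


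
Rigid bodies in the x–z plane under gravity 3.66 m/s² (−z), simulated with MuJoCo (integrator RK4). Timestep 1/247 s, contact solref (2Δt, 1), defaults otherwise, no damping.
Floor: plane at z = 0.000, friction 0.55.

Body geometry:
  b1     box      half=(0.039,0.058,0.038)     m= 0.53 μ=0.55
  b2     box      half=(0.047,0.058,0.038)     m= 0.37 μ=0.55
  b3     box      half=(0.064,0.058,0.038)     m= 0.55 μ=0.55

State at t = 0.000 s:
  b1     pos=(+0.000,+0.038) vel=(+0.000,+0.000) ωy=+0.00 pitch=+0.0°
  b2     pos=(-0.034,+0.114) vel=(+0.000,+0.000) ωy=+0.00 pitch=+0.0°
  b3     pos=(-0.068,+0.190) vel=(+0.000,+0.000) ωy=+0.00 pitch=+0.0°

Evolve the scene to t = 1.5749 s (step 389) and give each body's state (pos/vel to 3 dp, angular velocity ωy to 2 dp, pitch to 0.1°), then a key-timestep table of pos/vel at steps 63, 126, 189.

State at t = 1.5749 s:
  b1     pos=(+0.000,+0.038) vel=(+0.000,+0.000) ωy=+0.00 pitch=+0.0°
  b2     pos=(-0.086,+0.047) vel=(+0.000,+0.000) ωy=+0.00 pitch=-90.0°
  b3     pos=(-0.301,+0.038) vel=(+0.000,+0.000) ωy=+0.00 pitch=+180.0°

Key-timestep trajectory:
   step    t(s)  b1.x    b1.z    b1.vx   b1.vz   b2.x    b2.z    b2.vx   b2.vz   b3.x    b3.z    b3.vx   b3.vz 
     63  0.2551   +0.000  +0.038  +0.000  +0.000   -0.042  +0.114  -0.070  -0.005   -0.090  +0.182  -0.195  -0.094
    126  0.5101   +0.000  +0.038  +0.000  +0.000   -0.075  +0.090  -0.182  -0.334   -0.164  +0.091  -0.322  -0.758
    189  0.7652   +0.000  +0.038  +0.000  +0.000   -0.086  +0.047  -0.001  +0.002   -0.243  +0.074  -0.251  -0.032


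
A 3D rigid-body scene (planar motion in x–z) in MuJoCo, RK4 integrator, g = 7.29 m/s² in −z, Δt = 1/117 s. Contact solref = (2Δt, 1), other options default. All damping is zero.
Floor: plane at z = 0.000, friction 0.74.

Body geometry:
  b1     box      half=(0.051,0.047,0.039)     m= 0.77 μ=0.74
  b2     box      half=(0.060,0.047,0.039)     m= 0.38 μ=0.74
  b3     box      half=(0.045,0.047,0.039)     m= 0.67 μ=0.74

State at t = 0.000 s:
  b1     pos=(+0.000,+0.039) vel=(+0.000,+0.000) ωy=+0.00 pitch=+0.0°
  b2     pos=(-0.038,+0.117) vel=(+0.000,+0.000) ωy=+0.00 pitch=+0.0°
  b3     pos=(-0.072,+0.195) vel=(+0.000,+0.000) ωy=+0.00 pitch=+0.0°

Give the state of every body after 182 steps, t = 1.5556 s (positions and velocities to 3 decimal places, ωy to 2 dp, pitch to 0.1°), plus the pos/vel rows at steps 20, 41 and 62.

State at t = 1.5556 s:
  b1     pos=(+0.000,+0.039) vel=(+0.000,+0.000) ωy=+0.00 pitch=+0.0°
  b2     pos=(-0.097,+0.060) vel=(+0.000,+0.000) ωy=+0.00 pitch=-90.0°
  b3     pos=(-0.206,+0.045) vel=(+0.000,+0.000) ωy=+0.00 pitch=-90.0°

Key-timestep trajectory:
   step    t(s)  b1.x    b1.z    b1.vx   b1.vz   b2.x    b2.z    b2.vx   b2.vz   b3.x    b3.z    b3.vx   b3.vz 
     20  0.1709   +0.000  +0.039  +0.000  +0.000   -0.042  +0.118  -0.055  +0.012   -0.084  +0.192  -0.158  -0.046
     41  0.3504   +0.000  +0.039  +0.001  +0.000   -0.064  +0.117  -0.217  -0.070   -0.139  +0.157  -0.457  -0.491
     62  0.5299   +0.000  +0.039  +0.000  +0.000   -0.099  +0.058  +0.071  +0.078   -0.209  +0.044  -0.030  +0.132


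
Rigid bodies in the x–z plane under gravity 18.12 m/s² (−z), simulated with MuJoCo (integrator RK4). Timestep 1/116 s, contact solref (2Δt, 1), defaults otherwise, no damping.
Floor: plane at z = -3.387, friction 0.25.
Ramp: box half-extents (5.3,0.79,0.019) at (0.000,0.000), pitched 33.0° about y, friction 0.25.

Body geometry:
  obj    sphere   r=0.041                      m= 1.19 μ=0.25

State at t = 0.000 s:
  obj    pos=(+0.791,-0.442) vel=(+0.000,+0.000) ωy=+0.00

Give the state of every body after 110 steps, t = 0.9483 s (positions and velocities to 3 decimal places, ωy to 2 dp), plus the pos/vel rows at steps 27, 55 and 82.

State at t = 0.9483 s:
  obj    pos=(+3.450,-2.169) vel=(+5.606,-3.641) ωy=+162.95

Key-timestep trajectory:
   step    t(s)  obj.x    obj.z    obj.vx   obj.vz 
     27  0.2328   +0.951  -0.546  +1.377  -0.894
     55  0.4741   +1.456  -0.874  +2.804  -1.821
     82  0.7069   +2.268  -1.402  +4.179  -2.714


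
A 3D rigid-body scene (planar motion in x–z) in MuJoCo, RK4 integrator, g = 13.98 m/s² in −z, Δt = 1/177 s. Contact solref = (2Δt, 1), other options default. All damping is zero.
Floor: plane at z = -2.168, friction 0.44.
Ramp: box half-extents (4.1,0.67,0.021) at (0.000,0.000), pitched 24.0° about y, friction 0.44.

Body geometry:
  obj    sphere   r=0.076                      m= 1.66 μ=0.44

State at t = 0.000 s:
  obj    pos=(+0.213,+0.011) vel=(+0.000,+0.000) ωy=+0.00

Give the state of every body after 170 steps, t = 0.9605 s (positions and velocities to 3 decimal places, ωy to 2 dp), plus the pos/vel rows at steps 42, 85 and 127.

State at t = 0.9605 s:
  obj    pos=(+1.925,-0.751) vel=(+3.564,-1.587) ωy=+51.32

Key-timestep trajectory:
   step    t(s)  obj.x    obj.z    obj.vx   obj.vz 
     42  0.2373   +0.318  -0.035  +0.881  -0.392
     85  0.4802   +0.641  -0.179  +1.782  -0.793
    127  0.7175   +1.168  -0.414  +2.662  -1.185
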